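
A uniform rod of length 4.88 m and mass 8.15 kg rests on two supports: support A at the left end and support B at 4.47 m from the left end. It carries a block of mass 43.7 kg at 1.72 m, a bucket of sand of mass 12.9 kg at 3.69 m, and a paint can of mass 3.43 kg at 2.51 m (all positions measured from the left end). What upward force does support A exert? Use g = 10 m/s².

R_A ≈ 343 N

Take moments about support B.
Beam weight: 8.15 × 10 = 81.5 N down at 2.44 m → arm 2.03 m, τ = 81.5 × 2.03 = 165.4 N·m counterclockwise.
Block: 43.7 × 10 = 437 N down at 1.72 m → arm 2.75 m, τ = 437 × 2.75 = 1202 N·m counterclockwise.
Bucket of sand: 12.9 × 10 = 129 N down at 3.69 m → arm 0.78 m, τ = 129 × 0.78 = 100.6 N·m counterclockwise.
Paint can: 3.43 × 10 = 34.3 N down at 2.51 m → arm 1.96 m, τ = 34.3 × 1.96 = 67.23 N·m counterclockwise.
Net load moment about support B = 1535 N·m counterclockwise.
Reaction R at support A is upward at 0 m, arm 4.47 m → moment R × 4.47 clockwise.
Balancing moments: R × 4.47 = 1535, giving R = 343 N.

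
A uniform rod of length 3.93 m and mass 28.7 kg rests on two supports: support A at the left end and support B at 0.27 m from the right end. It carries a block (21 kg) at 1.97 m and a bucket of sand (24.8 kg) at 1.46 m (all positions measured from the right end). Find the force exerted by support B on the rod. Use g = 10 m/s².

Sum moments about support A (its reaction then has zero moment arm).
Beam weight: 28.7 × 10 = 287 N down at 1.965 m → arm 1.965 m, τ = 287 × 1.965 = 564 N·m clockwise.
Block: 21 × 10 = 210 N down at 1.97 m → arm 1.96 m, τ = 210 × 1.96 = 411.6 N·m clockwise.
Bucket of sand: 24.8 × 10 = 248 N down at 1.46 m → arm 2.47 m, τ = 248 × 2.47 = 612.6 N·m clockwise.
Net load moment about support A = 1588 N·m clockwise.
Reaction R at support B is upward at 0.27 m, arm 3.66 m → moment R × 3.66 counterclockwise.
For rotational equilibrium, R × 3.66 = 1588, so R = 434 N.

R_B ≈ 434 N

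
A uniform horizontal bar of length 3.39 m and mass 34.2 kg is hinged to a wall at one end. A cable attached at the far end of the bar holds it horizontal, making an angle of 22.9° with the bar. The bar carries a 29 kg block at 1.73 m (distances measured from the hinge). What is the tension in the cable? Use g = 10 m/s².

T ≈ 820 N

Take moments about the hinge.
Beam weight: 34.2 × 10 = 342 N down at 1.695 m → arm 1.695 m, τ = 342 × 1.695 = 579.7 N·m clockwise.
Block: 29 × 10 = 290 N down at 1.73 m → arm 1.73 m, τ = 290 × 1.73 = 501.7 N·m clockwise.
Total clockwise load moment = 1081 N·m.
The cable tension T acts at 3.39 m; only its component perpendicular to the bar, T sinθ, produces torque. sin 22.9° = 0.3891.
For rotational equilibrium, T × 3.39 × 0.3891 = 1081, so T = 1081 / 1.319 = 820 N.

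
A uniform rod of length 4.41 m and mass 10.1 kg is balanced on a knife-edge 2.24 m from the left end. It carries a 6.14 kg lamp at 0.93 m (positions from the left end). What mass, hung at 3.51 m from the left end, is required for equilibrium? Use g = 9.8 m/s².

m ≈ 6.61 kg

Sum moments about the knife-edge (at 2.24 m from the left end) (the support reaction has zero arm there).
Beam weight: 10.1 × 9.8 = 98.98 N down at 2.205 m → arm 0.035 m, τ = 98.98 × 0.035 = 3.464 N·m counterclockwise.
Lamp: 6.14 × 9.8 = 60.17 N down at 0.93 m → arm 1.31 m, τ = 60.17 × 1.31 = 78.82 N·m counterclockwise.
Net moment of known loads = 82.28 N·m counterclockwise.
An unknown mass m at 3.51 m has arm 1.27 m; its moment is m·g·1.27 clockwise.
Setting net torque to zero: m × 9.8 × 1.27 = 82.28 → m = 82.28 / (9.8 × 1.27) = 6.61 kg.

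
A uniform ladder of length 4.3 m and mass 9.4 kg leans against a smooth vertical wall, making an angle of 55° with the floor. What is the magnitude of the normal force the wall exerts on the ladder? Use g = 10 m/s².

Sum moments about the foot of the ladder (the floor normal and friction both act there and drop out).
Ladder weight 9.4×10 = 94 N acts at 2.15 m along the ladder; its horizontal arm is 2.15·cos55° = 1.233 m → τ = 115.9 N·m clockwise.
Wall normal N acts horizontally at the top; its moment arm is the height L sinθ = 4.3·sin55° = 3.522 m, counterclockwise.
Setting net torque to zero: N × 3.522 = 115.9 → N = 32.9 N.

N_wall ≈ 32.9 N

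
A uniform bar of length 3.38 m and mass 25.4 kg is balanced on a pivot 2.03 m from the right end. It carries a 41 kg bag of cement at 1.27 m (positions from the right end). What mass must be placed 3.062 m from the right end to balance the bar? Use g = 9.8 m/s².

Take moments about the pivot (at 2.03 m from the right end).
Beam weight: 25.4 × 9.8 = 248.9 N down at 1.69 m → arm 0.34 m, τ = 248.9 × 0.34 = 84.63 N·m clockwise.
Bag of cement: 41 × 9.8 = 401.8 N down at 1.27 m → arm 0.76 m, τ = 401.8 × 0.76 = 305.4 N·m clockwise.
Net moment of known loads = 390 N·m clockwise.
An unknown mass m at 3.062 m has arm 1.032 m; its moment is m·g·1.032 counterclockwise.
Στ = 0 ⇒ m × 9.8 × 1.032 = 390 ⇒ m = 390 / (9.8 × 1.032) = 38.6 kg.

m ≈ 38.6 kg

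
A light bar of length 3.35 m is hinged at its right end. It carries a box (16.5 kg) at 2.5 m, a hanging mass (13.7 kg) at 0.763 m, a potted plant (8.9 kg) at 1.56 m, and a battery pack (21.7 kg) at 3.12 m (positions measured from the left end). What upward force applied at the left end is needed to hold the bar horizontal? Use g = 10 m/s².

Taking torques about the right end:
Box: 16.5 × 10 = 165 N down at 2.5 m → arm 0.85 m, τ = 165 × 0.85 = 140.2 N·m counterclockwise.
Hanging mass: 13.7 × 10 = 137 N down at 0.763 m → arm 2.587 m, τ = 137 × 2.587 = 354.4 N·m counterclockwise.
Potted plant: 8.9 × 10 = 89 N down at 1.56 m → arm 1.79 m, τ = 89 × 1.79 = 159.3 N·m counterclockwise.
Battery pack: 21.7 × 10 = 217 N down at 3.12 m → arm 0.23 m, τ = 217 × 0.23 = 49.91 N·m counterclockwise.
Net moment of the loads = 703.8 N·m counterclockwise.
The upward force F acts at the left end, arm 3.35 m, giving F × 3.35 clockwise.
For rotational equilibrium, F × 3.35 = 703.8, so F = 703.8 / 3.35 = 210 N.

F ≈ 210 N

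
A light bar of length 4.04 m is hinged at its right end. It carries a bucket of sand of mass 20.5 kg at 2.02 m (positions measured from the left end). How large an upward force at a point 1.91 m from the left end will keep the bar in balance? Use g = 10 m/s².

F ≈ 194 N

Taking torques about the right end:
Bucket of sand: 20.5 × 10 = 205 N down at 2.02 m → arm 2.02 m, τ = 205 × 2.02 = 414.1 N·m counterclockwise.
Net moment of the loads = 414.1 N·m counterclockwise.
The upward force F acts at a point 1.91 m from the left end, arm 2.13 m, giving F × 2.13 clockwise.
Setting net torque to zero: F × 2.13 = 414.1 → F = 414.1 / 2.13 = 194 N.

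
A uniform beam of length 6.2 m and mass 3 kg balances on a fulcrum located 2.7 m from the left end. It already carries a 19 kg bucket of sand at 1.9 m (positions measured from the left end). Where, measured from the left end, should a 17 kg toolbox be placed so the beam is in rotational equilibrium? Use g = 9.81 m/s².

Take moments about the fulcrum (at 2.7 m from the left end).
Beam weight: 3 × 9.81 = 29.43 N down at 3.1 m → arm 0.4 m, τ = 29.43 × 0.4 = 11.77 N·m clockwise.
Bucket of sand: 19 × 9.81 = 186.4 N down at 1.9 m → arm 0.8 m, τ = 186.4 × 0.8 = 149.1 N·m counterclockwise.
Net moment of existing loads = 137.3 N·m counterclockwise.
The toolbox weighs 17 × 9.81 = 166.8 N and must supply an equal clockwise moment, so its lever arm about the fulcrum is 137.3 / 166.8 = 0.823 m.
That puts it at 2.7 + 0.823 = 3.52 m from the left end.

x ≈ 3.52 m from the left end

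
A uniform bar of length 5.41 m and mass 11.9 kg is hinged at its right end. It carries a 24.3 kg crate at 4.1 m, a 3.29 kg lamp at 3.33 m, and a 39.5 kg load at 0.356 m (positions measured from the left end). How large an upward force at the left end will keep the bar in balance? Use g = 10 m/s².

F ≈ 500 N

About the right end:
Beam weight: 11.9 × 10 = 119 N down at 2.705 m → arm 2.705 m, τ = 119 × 2.705 = 321.9 N·m counterclockwise.
Crate: 24.3 × 10 = 243 N down at 4.1 m → arm 1.31 m, τ = 243 × 1.31 = 318.3 N·m counterclockwise.
Lamp: 3.29 × 10 = 32.9 N down at 3.33 m → arm 2.08 m, τ = 32.9 × 2.08 = 68.43 N·m counterclockwise.
Load: 39.5 × 10 = 395 N down at 0.356 m → arm 5.054 m, τ = 395 × 5.054 = 1996 N·m counterclockwise.
Net moment of the loads = 2705 N·m counterclockwise.
The upward force F acts at the left end, arm 5.41 m, giving F × 5.41 clockwise.
Balancing moments: F × 5.41 = 2705, giving F = 2705 / 5.41 = 500 N.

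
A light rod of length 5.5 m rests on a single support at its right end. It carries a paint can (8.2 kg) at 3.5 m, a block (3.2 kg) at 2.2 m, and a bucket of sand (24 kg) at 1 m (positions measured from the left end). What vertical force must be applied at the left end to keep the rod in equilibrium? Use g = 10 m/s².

Taking torques about the right end:
Paint can: 8.2 × 10 = 82 N down at 3.5 m → arm 2 m, τ = 82 × 2 = 164 N·m counterclockwise.
Block: 3.2 × 10 = 32 N down at 2.2 m → arm 3.3 m, τ = 32 × 3.3 = 105.6 N·m counterclockwise.
Bucket of sand: 24 × 10 = 240 N down at 1 m → arm 4.5 m, τ = 240 × 4.5 = 1080 N·m counterclockwise.
Net moment of the loads = 1350 N·m counterclockwise.
The upward force F acts at the left end, arm 5.5 m, giving F × 5.5 clockwise.
Στ = 0 ⇒ F × 5.5 = 1350 ⇒ F = 1350 / 5.5 = 245 N.

F ≈ 245 N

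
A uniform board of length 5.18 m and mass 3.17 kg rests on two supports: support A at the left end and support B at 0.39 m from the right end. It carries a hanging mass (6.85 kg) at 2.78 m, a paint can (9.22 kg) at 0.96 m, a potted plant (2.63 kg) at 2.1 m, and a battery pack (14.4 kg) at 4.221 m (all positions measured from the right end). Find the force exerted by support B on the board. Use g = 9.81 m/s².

Take moments about support A.
Beam weight: 3.17 × 9.81 = 31.1 N down at 2.59 m → arm 2.59 m, τ = 31.1 × 2.59 = 80.55 N·m clockwise.
Hanging mass: 6.85 × 9.81 = 67.2 N down at 2.78 m → arm 2.4 m, τ = 67.2 × 2.4 = 161.3 N·m clockwise.
Paint can: 9.22 × 9.81 = 90.45 N down at 0.96 m → arm 4.22 m, τ = 90.45 × 4.22 = 381.7 N·m clockwise.
Potted plant: 2.63 × 9.81 = 25.8 N down at 2.1 m → arm 3.08 m, τ = 25.8 × 3.08 = 79.46 N·m clockwise.
Battery pack: 14.4 × 9.81 = 141.3 N down at 4.221 m → arm 0.959 m, τ = 141.3 × 0.959 = 135.5 N·m clockwise.
Net load moment about support A = 838.5 N·m clockwise.
Reaction R at support B is upward at 0.39 m, arm 4.79 m → moment R × 4.79 counterclockwise.
Στ = 0 ⇒ R × 4.79 = 838.5 ⇒ R = 175 N.

R_B ≈ 175 N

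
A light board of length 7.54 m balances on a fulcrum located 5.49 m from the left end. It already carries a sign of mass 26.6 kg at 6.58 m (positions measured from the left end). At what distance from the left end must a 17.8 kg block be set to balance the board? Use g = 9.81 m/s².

Sum moments about the fulcrum (at 5.49 m from the left end) (the support reaction has zero arm there).
Sign: 26.6 × 9.81 = 260.9 N down at 6.58 m → arm 1.09 m, τ = 260.9 × 1.09 = 284.4 N·m clockwise.
Net moment of existing loads = 284.4 N·m clockwise.
The block weighs 17.8 × 9.81 = 174.6 N and must supply an equal counterclockwise moment, so its lever arm about the fulcrum is 284.4 / 174.6 = 1.63 m.
That puts it at 5.49 − 1.63 = 3.86 m from the left end.

x ≈ 3.86 m from the left end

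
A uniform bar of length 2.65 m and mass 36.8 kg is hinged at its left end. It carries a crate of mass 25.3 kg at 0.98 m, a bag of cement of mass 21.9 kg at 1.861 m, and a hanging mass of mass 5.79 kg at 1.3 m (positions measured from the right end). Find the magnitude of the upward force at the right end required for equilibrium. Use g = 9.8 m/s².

F ≈ 429 N

Take moments about the left end.
Beam weight: 36.8 × 9.8 = 360.6 N down at 1.325 m → arm 1.325 m, τ = 360.6 × 1.325 = 477.8 N·m clockwise.
Crate: 25.3 × 9.8 = 247.9 N down at 0.98 m → arm 1.67 m, τ = 247.9 × 1.67 = 414 N·m clockwise.
Bag of cement: 21.9 × 9.8 = 214.6 N down at 1.861 m → arm 0.789 m, τ = 214.6 × 0.789 = 169.3 N·m clockwise.
Hanging mass: 5.79 × 9.8 = 56.74 N down at 1.3 m → arm 1.35 m, τ = 56.74 × 1.35 = 76.6 N·m clockwise.
Net moment of the loads = 1138 N·m clockwise.
The upward force F acts at the right end, arm 2.65 m, giving F × 2.65 counterclockwise.
Setting net torque to zero: F × 2.65 = 1138 → F = 1138 / 2.65 = 429 N.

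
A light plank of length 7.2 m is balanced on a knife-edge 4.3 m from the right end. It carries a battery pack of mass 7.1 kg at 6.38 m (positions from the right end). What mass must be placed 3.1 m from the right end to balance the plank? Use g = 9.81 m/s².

m ≈ 12.3 kg

Taking torques about the knife-edge (at 4.3 m from the right end):
Battery pack: 7.1 × 9.81 = 69.65 N down at 6.38 m → arm 2.08 m, τ = 69.65 × 2.08 = 144.9 N·m counterclockwise.
Net moment of known loads = 144.9 N·m counterclockwise.
An unknown mass m at 3.1 m has arm 1.2 m; its moment is m·g·1.2 clockwise.
Setting net torque to zero: m × 9.81 × 1.2 = 144.9 → m = 144.9 / (9.81 × 1.2) = 12.3 kg.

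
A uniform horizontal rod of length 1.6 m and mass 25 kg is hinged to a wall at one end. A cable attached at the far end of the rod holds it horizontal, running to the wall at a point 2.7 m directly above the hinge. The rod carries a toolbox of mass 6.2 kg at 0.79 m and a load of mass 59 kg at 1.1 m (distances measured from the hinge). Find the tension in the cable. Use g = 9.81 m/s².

T ≈ 640 N

About the hinge:
Beam weight: 25 × 9.81 = 245.2 N down at 0.8 m → arm 0.8 m, τ = 245.2 × 0.8 = 196.2 N·m clockwise.
Toolbox: 6.2 × 9.81 = 60.82 N down at 0.79 m → arm 0.79 m, τ = 60.82 × 0.79 = 48.05 N·m clockwise.
Load: 59 × 9.81 = 578.8 N down at 1.1 m → arm 1.1 m, τ = 578.8 × 1.1 = 636.7 N·m clockwise.
Total clockwise load moment = 881 N·m.
The cable tension T acts at 1.6 m; only its component perpendicular to the rod, T sinθ, produces torque. sinθ = h/√(h²+d²) = 2.7/√(2.7²+1.6²) = 0.8603.
Balancing moments: T × 1.6 × 0.8603 = 881, giving T = 881 / 1.376 = 640 N.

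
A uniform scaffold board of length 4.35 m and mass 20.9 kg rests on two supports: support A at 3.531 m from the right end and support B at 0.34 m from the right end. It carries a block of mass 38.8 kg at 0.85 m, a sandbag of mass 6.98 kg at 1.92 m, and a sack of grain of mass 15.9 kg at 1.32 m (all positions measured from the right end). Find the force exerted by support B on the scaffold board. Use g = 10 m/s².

Taking torques about support A:
Beam weight: 20.9 × 10 = 209 N down at 2.175 m → arm 1.356 m, τ = 209 × 1.356 = 283.4 N·m clockwise.
Block: 38.8 × 10 = 388 N down at 0.85 m → arm 2.681 m, τ = 388 × 2.681 = 1040 N·m clockwise.
Sandbag: 6.98 × 10 = 69.8 N down at 1.92 m → arm 1.611 m, τ = 69.8 × 1.611 = 112.4 N·m clockwise.
Sack of grain: 15.9 × 10 = 159 N down at 1.32 m → arm 2.211 m, τ = 159 × 2.211 = 351.5 N·m clockwise.
Net load moment about support A = 1787 N·m clockwise.
Reaction R at support B is upward at 0.34 m, arm 3.191 m → moment R × 3.191 counterclockwise.
Balancing moments: R × 3.191 = 1787, giving R = 560 N.

R_B ≈ 560 N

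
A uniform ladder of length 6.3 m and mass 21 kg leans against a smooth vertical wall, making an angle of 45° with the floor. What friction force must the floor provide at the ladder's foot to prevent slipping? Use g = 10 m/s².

f ≈ 105 N

About the foot of the ladder:
Ladder weight 21×10 = 210 N acts at 3.15 m along the ladder; its horizontal arm is 3.15·cos45° = 2.227 m → τ = 467.7 N·m clockwise.
Wall normal N acts horizontally at the top; its moment arm is the height L sinθ = 6.3·sin45° = 4.455 m, counterclockwise.
Setting net torque to zero: N × 4.455 = 467.7 → N = 105 N.
ΣFx = 0: friction at the foot balances the wall's push, so f = N_wall = 105 N.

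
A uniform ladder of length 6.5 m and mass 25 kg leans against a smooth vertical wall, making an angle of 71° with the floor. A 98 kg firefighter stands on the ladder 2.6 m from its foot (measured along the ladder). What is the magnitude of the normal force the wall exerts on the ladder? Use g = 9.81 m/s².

Choose the foot of the ladder as the axis so the floor normal and friction both act there and drop out.
Ladder weight 25×9.81 = 245.2 N acts at 3.25 m along the ladder; its horizontal arm is 3.25·cos71° = 1.058 m → τ = 259.4 N·m clockwise.
Firefighter: 98×9.81 = 961.4 N at 2.6 m → arm 0.8465 m → τ = 813.8 N·m clockwise.
Wall normal N acts horizontally at the top; its moment arm is the height L sinθ = 6.5·sin71° = 6.146 m, counterclockwise.
Balancing moments: N × 6.146 = 1073, giving N = 175 N.

N_wall ≈ 175 N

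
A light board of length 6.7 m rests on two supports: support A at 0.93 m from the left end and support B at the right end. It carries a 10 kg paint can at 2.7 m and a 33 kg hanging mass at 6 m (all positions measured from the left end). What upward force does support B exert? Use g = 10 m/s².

R_B ≈ 321 N

About support A:
Paint can: 10 × 10 = 100 N down at 2.7 m → arm 1.77 m, τ = 100 × 1.77 = 177 N·m clockwise.
Hanging mass: 33 × 10 = 330 N down at 6 m → arm 5.07 m, τ = 330 × 5.07 = 1673 N·m clockwise.
Net load moment about support A = 1850 N·m clockwise.
Reaction R at support B is upward at 6.7 m, arm 5.77 m → moment R × 5.77 counterclockwise.
For rotational equilibrium, R × 5.77 = 1850, so R = 321 N.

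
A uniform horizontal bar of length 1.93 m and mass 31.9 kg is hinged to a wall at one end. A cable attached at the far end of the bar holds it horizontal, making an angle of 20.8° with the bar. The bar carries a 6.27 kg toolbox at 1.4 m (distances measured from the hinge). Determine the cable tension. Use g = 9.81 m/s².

Take moments about the hinge.
Beam weight: 31.9 × 9.81 = 312.9 N down at 0.965 m → arm 0.965 m, τ = 312.9 × 0.965 = 301.9 N·m clockwise.
Toolbox: 6.27 × 9.81 = 61.51 N down at 1.4 m → arm 1.4 m, τ = 61.51 × 1.4 = 86.11 N·m clockwise.
Total clockwise load moment = 388 N·m.
The cable tension T acts at 1.93 m; only its component perpendicular to the bar, T sinθ, produces torque. sin 20.8° = 0.3551.
For rotational equilibrium, T × 1.93 × 0.3551 = 388, so T = 388 / 0.6853 = 566 N.

T ≈ 566 N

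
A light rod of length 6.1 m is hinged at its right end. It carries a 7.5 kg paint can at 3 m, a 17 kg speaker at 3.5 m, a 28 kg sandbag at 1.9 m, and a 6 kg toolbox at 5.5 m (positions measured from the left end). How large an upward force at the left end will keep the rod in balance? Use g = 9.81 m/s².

Sum moments about the right end (the unknown pivot reaction has zero arm there).
Paint can: 7.5 × 9.81 = 73.58 N down at 3 m → arm 3.1 m, τ = 73.58 × 3.1 = 228.1 N·m counterclockwise.
Speaker: 17 × 9.81 = 166.8 N down at 3.5 m → arm 2.6 m, τ = 166.8 × 2.6 = 433.7 N·m counterclockwise.
Sandbag: 28 × 9.81 = 274.7 N down at 1.9 m → arm 4.2 m, τ = 274.7 × 4.2 = 1154 N·m counterclockwise.
Toolbox: 6 × 9.81 = 58.86 N down at 5.5 m → arm 0.6 m, τ = 58.86 × 0.6 = 35.32 N·m counterclockwise.
Net moment of the loads = 1851 N·m counterclockwise.
The upward force F acts at the left end, arm 6.1 m, giving F × 6.1 clockwise.
Στ = 0 ⇒ F × 6.1 = 1851 ⇒ F = 1851 / 6.1 = 303 N.

F ≈ 303 N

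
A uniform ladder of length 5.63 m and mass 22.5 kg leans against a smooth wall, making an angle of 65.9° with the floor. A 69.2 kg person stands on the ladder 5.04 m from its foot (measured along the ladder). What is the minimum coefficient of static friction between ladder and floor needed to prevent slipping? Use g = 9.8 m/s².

μ_min ≈ 0.357

Choose the foot of the ladder as the axis so the floor normal and friction both act there and drop out.
Ladder weight 22.5×9.8 = 220.5 N acts at 2.815 m along the ladder; its horizontal arm is 2.815·cos65.9° = 1.149 m → τ = 253.4 N·m clockwise.
Person: 69.2×9.8 = 678.2 N at 5.04 m → arm 2.058 m → τ = 1396 N·m clockwise.
Wall normal N acts horizontally at the top; its moment arm is the height L sinθ = 5.63·sin65.9° = 5.139 m, counterclockwise.
Setting net torque to zero: N × 5.139 = 1649 → N = 320.9 N.
ΣFx = 0 ⇒ f = N_wall = 320.9 N. ΣFy = 0 ⇒ N_floor = 898.7 N.
μ_min = f / N_floor = 320.9 / 898.7 = 0.357.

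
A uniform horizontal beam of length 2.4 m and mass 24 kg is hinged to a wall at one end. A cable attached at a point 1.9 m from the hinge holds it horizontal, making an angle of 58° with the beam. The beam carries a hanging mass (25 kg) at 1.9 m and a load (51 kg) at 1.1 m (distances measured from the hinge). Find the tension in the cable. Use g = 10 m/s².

T ≈ 822 N

About the hinge:
Beam weight: 24 × 10 = 240 N down at 1.2 m → arm 1.2 m, τ = 240 × 1.2 = 288 N·m clockwise.
Hanging mass: 25 × 10 = 250 N down at 1.9 m → arm 1.9 m, τ = 250 × 1.9 = 475 N·m clockwise.
Load: 51 × 10 = 510 N down at 1.1 m → arm 1.1 m, τ = 510 × 1.1 = 561 N·m clockwise.
Total clockwise load moment = 1324 N·m.
The cable tension T acts at 1.9 m; only its component perpendicular to the beam, T sinθ, produces torque. sin 58° = 0.848.
For rotational equilibrium, T × 1.9 × 0.848 = 1324, so T = 1324 / 1.611 = 822 N.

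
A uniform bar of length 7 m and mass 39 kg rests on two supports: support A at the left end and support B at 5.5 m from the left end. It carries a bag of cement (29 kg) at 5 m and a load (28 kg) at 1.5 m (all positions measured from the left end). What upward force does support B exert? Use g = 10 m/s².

Taking torques about support A:
Beam weight: 39 × 10 = 390 N down at 3.5 m → arm 3.5 m, τ = 390 × 3.5 = 1365 N·m clockwise.
Bag of cement: 29 × 10 = 290 N down at 5 m → arm 5 m, τ = 290 × 5 = 1450 N·m clockwise.
Load: 28 × 10 = 280 N down at 1.5 m → arm 1.5 m, τ = 280 × 1.5 = 420 N·m clockwise.
Net load moment about support A = 3235 N·m clockwise.
Reaction R at support B is upward at 5.5 m, arm 5.5 m → moment R × 5.5 counterclockwise.
Setting net torque to zero: R × 5.5 = 3235 → R = 588 N.

R_B ≈ 588 N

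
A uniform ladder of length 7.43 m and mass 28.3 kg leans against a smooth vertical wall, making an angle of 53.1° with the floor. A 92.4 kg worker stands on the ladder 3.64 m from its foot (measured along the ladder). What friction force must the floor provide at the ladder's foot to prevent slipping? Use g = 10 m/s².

f ≈ 446 N

Sum moments about the foot of the ladder (the floor normal and friction both act there and drop out).
Ladder weight 28.3×10 = 283 N acts at 3.715 m along the ladder; its horizontal arm is 3.715·cos53.1° = 2.231 m → τ = 631.4 N·m clockwise.
Worker: 92.4×10 = 924 N at 3.64 m → arm 2.186 m → τ = 2020 N·m clockwise.
Wall normal N acts horizontally at the top; its moment arm is the height L sinθ = 7.43·sin53.1° = 5.942 m, counterclockwise.
Balancing moments: N × 5.942 = 2651, giving N = 446 N.
ΣFx = 0: friction at the foot balances the wall's push, so f = N_wall = 446 N.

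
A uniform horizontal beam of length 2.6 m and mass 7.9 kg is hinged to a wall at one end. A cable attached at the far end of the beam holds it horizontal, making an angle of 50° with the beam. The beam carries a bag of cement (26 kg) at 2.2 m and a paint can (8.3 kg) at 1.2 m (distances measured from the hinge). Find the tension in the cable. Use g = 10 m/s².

T ≈ 389 N

About the hinge:
Beam weight: 7.9 × 10 = 79 N down at 1.3 m → arm 1.3 m, τ = 79 × 1.3 = 102.7 N·m clockwise.
Bag of cement: 26 × 10 = 260 N down at 2.2 m → arm 2.2 m, τ = 260 × 2.2 = 572 N·m clockwise.
Paint can: 8.3 × 10 = 83 N down at 1.2 m → arm 1.2 m, τ = 83 × 1.2 = 99.6 N·m clockwise.
Total clockwise load moment = 774.3 N·m.
The cable tension T acts at 2.6 m; only its component perpendicular to the beam, T sinθ, produces torque. sin 50° = 0.766.
Setting net torque to zero: T × 2.6 × 0.766 = 774.3 → T = 774.3 / 1.992 = 389 N.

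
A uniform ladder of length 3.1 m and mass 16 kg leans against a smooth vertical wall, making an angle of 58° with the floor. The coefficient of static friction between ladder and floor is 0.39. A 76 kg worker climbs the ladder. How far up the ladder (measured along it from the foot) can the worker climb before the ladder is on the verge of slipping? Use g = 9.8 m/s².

Sum moments about the foot of the ladder (the floor normal and friction both act there and drop out).
Ladder weight 16×9.8 = 156.8 N acts at 1.55 m along the ladder; its horizontal arm is 1.55·cos58° = 0.8214 m → τ = 128.8 N·m clockwise.
Worker weight 76×9.8 = 744.8 N at distance d → arm d·cos58° → τ = 744.8·d·0.5299 clockwise.
Wall normal N at the top has arm L sinθ = 2.629 m counterclockwise, so Στ = 0 gives N·2.629 = 128.8 + 394.7·d.
ΣFy = 0 ⇒ N_floor = 901.6 N, so the maximum friction is μ_s·N_floor = 0.39×901.6 = 351.6 N. ΣFx = 0 ⇒ N_wall = f, so at the slipping point N = 351.6 N.
Substituting: 351.6×2.629 = 128.8 + 394.7·d ⇒ d = (924.4 − 128.8) / 394.7 = 2.02 m.

d ≈ 2.02 m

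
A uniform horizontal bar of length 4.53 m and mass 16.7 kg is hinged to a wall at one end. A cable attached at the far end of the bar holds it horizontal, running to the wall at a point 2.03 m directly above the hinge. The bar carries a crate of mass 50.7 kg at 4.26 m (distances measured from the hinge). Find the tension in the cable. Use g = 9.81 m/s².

Sum moments about the hinge (the unknown hinge reaction has zero arm there).
Beam weight: 16.7 × 9.81 = 163.8 N down at 2.265 m → arm 2.265 m, τ = 163.8 × 2.265 = 371 N·m clockwise.
Crate: 50.7 × 9.81 = 497.4 N down at 4.26 m → arm 4.26 m, τ = 497.4 × 4.26 = 2119 N·m clockwise.
Total clockwise load moment = 2490 N·m.
The cable tension T acts at 4.53 m; only its component perpendicular to the bar, T sinθ, produces torque. sinθ = h/√(h²+d²) = 2.03/√(2.03²+4.53²) = 0.4089.
Setting net torque to zero: T × 4.53 × 0.4089 = 2490 → T = 2490 / 1.852 = 1340 N.

T ≈ 1340 N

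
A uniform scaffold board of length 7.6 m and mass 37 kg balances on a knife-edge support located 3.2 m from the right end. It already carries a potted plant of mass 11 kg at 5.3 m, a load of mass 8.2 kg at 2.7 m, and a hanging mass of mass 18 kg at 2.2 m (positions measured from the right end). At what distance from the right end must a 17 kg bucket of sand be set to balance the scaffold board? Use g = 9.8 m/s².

Choose the knife-edge support (at 3.2 m from the right end) as the axis so the support reaction has zero arm there.
Beam weight: 37 × 9.8 = 362.6 N down at 3.8 m → arm 0.6 m, τ = 362.6 × 0.6 = 217.6 N·m counterclockwise.
Potted plant: 11 × 9.8 = 107.8 N down at 5.3 m → arm 2.1 m, τ = 107.8 × 2.1 = 226.4 N·m counterclockwise.
Load: 8.2 × 9.8 = 80.36 N down at 2.7 m → arm 0.5 m, τ = 80.36 × 0.5 = 40.18 N·m clockwise.
Hanging mass: 18 × 9.8 = 176.4 N down at 2.2 m → arm 1 m, τ = 176.4 × 1 = 176.4 N·m clockwise.
Net moment of existing loads = 227.4 N·m counterclockwise.
The bucket of sand weighs 17 × 9.8 = 166.6 N and must supply an equal clockwise moment, so its lever arm about the knife-edge support is 227.4 / 166.6 = 1.36 m.
That puts it at 3.2 − 1.36 = 1.84 m from the right end.

x ≈ 1.84 m from the right end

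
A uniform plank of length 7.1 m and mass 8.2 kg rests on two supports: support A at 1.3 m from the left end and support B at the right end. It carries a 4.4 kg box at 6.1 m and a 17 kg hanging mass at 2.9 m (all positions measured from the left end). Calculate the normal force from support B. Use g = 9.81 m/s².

R_B ≈ 113 N

About support A:
Beam weight: 8.2 × 9.81 = 80.44 N down at 3.55 m → arm 2.25 m, τ = 80.44 × 2.25 = 181 N·m clockwise.
Box: 4.4 × 9.81 = 43.16 N down at 6.1 m → arm 4.8 m, τ = 43.16 × 4.8 = 207.2 N·m clockwise.
Hanging mass: 17 × 9.81 = 166.8 N down at 2.9 m → arm 1.6 m, τ = 166.8 × 1.6 = 266.9 N·m clockwise.
Net load moment about support A = 655.1 N·m clockwise.
Reaction R at support B is upward at 7.1 m, arm 5.8 m → moment R × 5.8 counterclockwise.
Setting net torque to zero: R × 5.8 = 655.1 → R = 113 N.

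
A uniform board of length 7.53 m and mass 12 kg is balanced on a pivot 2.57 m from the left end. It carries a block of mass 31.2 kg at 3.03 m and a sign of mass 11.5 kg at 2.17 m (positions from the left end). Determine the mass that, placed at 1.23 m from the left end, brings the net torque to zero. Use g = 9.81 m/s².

m ≈ 18 kg

Take moments about the pivot (at 2.57 m from the left end).
Beam weight: 12 × 9.81 = 117.7 N down at 3.765 m → arm 1.195 m, τ = 117.7 × 1.195 = 140.7 N·m clockwise.
Block: 31.2 × 9.81 = 306.1 N down at 3.03 m → arm 0.46 m, τ = 306.1 × 0.46 = 140.8 N·m clockwise.
Sign: 11.5 × 9.81 = 112.8 N down at 2.17 m → arm 0.4 m, τ = 112.8 × 0.4 = 45.12 N·m counterclockwise.
Net moment of known loads = 236.4 N·m clockwise.
An unknown mass m at 1.23 m has arm 1.34 m; its moment is m·g·1.34 counterclockwise.
Balancing moments: m × 9.81 × 1.34 = 236.4, giving m = 236.4 / (9.81 × 1.34) = 18 kg.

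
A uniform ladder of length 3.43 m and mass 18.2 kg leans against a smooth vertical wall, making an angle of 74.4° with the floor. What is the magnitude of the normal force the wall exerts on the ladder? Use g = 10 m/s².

Sum moments about the foot of the ladder (the floor normal and friction both act there and drop out).
Ladder weight 18.2×10 = 182 N acts at 1.715 m along the ladder; its horizontal arm is 1.715·cos74.4° = 0.4612 m → τ = 83.94 N·m clockwise.
Wall normal N acts horizontally at the top; its moment arm is the height L sinθ = 3.43·sin74.4° = 3.304 m, counterclockwise.
Balancing moments: N × 3.304 = 83.94, giving N = 25.4 N.

N_wall ≈ 25.4 N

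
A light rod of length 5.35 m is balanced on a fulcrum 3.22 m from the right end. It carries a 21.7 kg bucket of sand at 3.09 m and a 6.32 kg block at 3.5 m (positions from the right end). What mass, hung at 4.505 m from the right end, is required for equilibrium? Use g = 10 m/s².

About the fulcrum (at 3.22 m from the right end):
Bucket of sand: 21.7 × 10 = 217 N down at 3.09 m → arm 0.13 m, τ = 217 × 0.13 = 28.21 N·m clockwise.
Block: 6.32 × 10 = 63.2 N down at 3.5 m → arm 0.28 m, τ = 63.2 × 0.28 = 17.7 N·m counterclockwise.
Net moment of known loads = 10.51 N·m clockwise.
An unknown mass m at 4.505 m has arm 1.285 m; its moment is m·g·1.285 counterclockwise.
For rotational equilibrium, m × 10 × 1.285 = 10.51, so m = 10.51 / (10 × 1.285) = 0.818 kg.

m ≈ 0.818 kg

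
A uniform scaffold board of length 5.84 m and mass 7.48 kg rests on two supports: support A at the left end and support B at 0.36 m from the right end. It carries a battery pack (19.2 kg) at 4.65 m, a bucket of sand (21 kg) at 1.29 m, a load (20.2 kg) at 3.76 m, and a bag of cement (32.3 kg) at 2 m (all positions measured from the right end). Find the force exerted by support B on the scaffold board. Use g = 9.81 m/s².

Choose support A as the axis so its reaction then has zero moment arm.
Beam weight: 7.48 × 9.81 = 73.38 N down at 2.92 m → arm 2.92 m, τ = 73.38 × 2.92 = 214.3 N·m clockwise.
Battery pack: 19.2 × 9.81 = 188.4 N down at 4.65 m → arm 1.19 m, τ = 188.4 × 1.19 = 224.2 N·m clockwise.
Bucket of sand: 21 × 9.81 = 206 N down at 1.29 m → arm 4.55 m, τ = 206 × 4.55 = 937.3 N·m clockwise.
Load: 20.2 × 9.81 = 198.2 N down at 3.76 m → arm 2.08 m, τ = 198.2 × 2.08 = 412.3 N·m clockwise.
Bag of cement: 32.3 × 9.81 = 316.9 N down at 2 m → arm 3.84 m, τ = 316.9 × 3.84 = 1217 N·m clockwise.
Net load moment about support A = 3005 N·m clockwise.
Reaction R at support B is upward at 0.36 m, arm 5.48 m → moment R × 5.48 counterclockwise.
Setting net torque to zero: R × 5.48 = 3005 → R = 548 N.

R_B ≈ 548 N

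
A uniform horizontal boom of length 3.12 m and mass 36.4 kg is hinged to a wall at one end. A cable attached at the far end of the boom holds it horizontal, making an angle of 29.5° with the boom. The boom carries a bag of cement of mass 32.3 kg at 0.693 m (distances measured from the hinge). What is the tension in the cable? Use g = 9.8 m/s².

Take moments about the hinge.
Beam weight: 36.4 × 9.8 = 356.7 N down at 1.56 m → arm 1.56 m, τ = 356.7 × 1.56 = 556.5 N·m clockwise.
Bag of cement: 32.3 × 9.8 = 316.5 N down at 0.693 m → arm 0.693 m, τ = 316.5 × 0.693 = 219.3 N·m clockwise.
Total clockwise load moment = 775.8 N·m.
The cable tension T acts at 3.12 m; only its component perpendicular to the boom, T sinθ, produces torque. sin 29.5° = 0.4924.
Στ = 0 ⇒ T × 3.12 × 0.4924 = 775.8 ⇒ T = 775.8 / 1.536 = 505 N.

T ≈ 505 N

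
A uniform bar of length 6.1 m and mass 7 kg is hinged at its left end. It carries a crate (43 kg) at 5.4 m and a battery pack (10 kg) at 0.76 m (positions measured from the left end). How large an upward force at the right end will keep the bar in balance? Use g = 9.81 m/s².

About the left end:
Beam weight: 7 × 9.81 = 68.67 N down at 3.05 m → arm 3.05 m, τ = 68.67 × 3.05 = 209.4 N·m clockwise.
Crate: 43 × 9.81 = 421.8 N down at 5.4 m → arm 5.4 m, τ = 421.8 × 5.4 = 2278 N·m clockwise.
Battery pack: 10 × 9.81 = 98.1 N down at 0.76 m → arm 0.76 m, τ = 98.1 × 0.76 = 74.56 N·m clockwise.
Net moment of the loads = 2562 N·m clockwise.
The upward force F acts at the right end, arm 6.1 m, giving F × 6.1 counterclockwise.
Balancing moments: F × 6.1 = 2562, giving F = 2562 / 6.1 = 420 N.

F ≈ 420 N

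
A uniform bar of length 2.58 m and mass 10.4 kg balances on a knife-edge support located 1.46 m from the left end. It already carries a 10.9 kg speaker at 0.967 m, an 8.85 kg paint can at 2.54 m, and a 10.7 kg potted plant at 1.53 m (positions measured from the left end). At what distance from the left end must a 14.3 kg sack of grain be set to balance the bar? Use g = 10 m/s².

x ≈ 1.24 m from the left end

Take moments about the knife-edge support (at 1.46 m from the left end).
Beam weight: 10.4 × 10 = 104 N down at 1.29 m → arm 0.17 m, τ = 104 × 0.17 = 17.68 N·m counterclockwise.
Speaker: 10.9 × 10 = 109 N down at 0.967 m → arm 0.493 m, τ = 109 × 0.493 = 53.74 N·m counterclockwise.
Paint can: 8.85 × 10 = 88.5 N down at 2.54 m → arm 1.08 m, τ = 88.5 × 1.08 = 95.58 N·m clockwise.
Potted plant: 10.7 × 10 = 107 N down at 1.53 m → arm 0.07 m, τ = 107 × 0.07 = 7.49 N·m clockwise.
Net moment of existing loads = 31.65 N·m clockwise.
The sack of grain weighs 14.3 × 10 = 143 N and must supply an equal counterclockwise moment, so its lever arm about the knife-edge support is 31.65 / 143 = 0.221 m.
That puts it at 1.46 − 0.221 = 1.24 m from the left end.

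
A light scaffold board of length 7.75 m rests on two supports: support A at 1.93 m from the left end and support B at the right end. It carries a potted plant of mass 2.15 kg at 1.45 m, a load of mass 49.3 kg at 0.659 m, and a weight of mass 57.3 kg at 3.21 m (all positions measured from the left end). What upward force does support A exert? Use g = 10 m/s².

Sum moments about support B (its reaction then has zero moment arm).
Potted plant: 2.15 × 10 = 21.5 N down at 1.45 m → arm 6.3 m, τ = 21.5 × 6.3 = 135.4 N·m counterclockwise.
Load: 49.3 × 10 = 493 N down at 0.659 m → arm 7.091 m, τ = 493 × 7.091 = 3496 N·m counterclockwise.
Weight: 57.3 × 10 = 573 N down at 3.21 m → arm 4.54 m, τ = 573 × 4.54 = 2601 N·m counterclockwise.
Net load moment about support B = 6232 N·m counterclockwise.
Reaction R at support A is upward at 1.93 m, arm 5.82 m → moment R × 5.82 clockwise.
Setting net torque to zero: R × 5.82 = 6232 → R = 1070 N.

R_A ≈ 1070 N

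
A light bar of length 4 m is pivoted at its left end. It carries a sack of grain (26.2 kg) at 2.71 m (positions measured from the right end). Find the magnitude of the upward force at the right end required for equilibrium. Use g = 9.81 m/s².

About the left end:
Sack of grain: 26.2 × 9.81 = 257 N down at 2.71 m → arm 1.29 m, τ = 257 × 1.29 = 331.5 N·m clockwise.
Net moment of the loads = 331.5 N·m clockwise.
The upward force F acts at the right end, arm 4 m, giving F × 4 counterclockwise.
Balancing moments: F × 4 = 331.5, giving F = 331.5 / 4 = 82.9 N.

F ≈ 82.9 N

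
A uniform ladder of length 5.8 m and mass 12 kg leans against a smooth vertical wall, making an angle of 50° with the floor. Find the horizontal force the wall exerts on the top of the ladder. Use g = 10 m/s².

N_wall ≈ 50.3 N

Choose the foot of the ladder as the axis so the floor normal and friction both act there and drop out.
Ladder weight 12×10 = 120 N acts at 2.9 m along the ladder; its horizontal arm is 2.9·cos50° = 1.864 m → τ = 223.7 N·m clockwise.
Wall normal N acts horizontally at the top; its moment arm is the height L sinθ = 5.8·sin50° = 4.443 m, counterclockwise.
Balancing moments: N × 4.443 = 223.7, giving N = 50.3 N.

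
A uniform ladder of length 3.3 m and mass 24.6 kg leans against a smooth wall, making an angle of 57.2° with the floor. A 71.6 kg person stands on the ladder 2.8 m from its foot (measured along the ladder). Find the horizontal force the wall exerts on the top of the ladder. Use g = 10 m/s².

N_wall ≈ 471 N

About the foot of the ladder:
Ladder weight 24.6×10 = 246 N acts at 1.65 m along the ladder; its horizontal arm is 1.65·cos57.2° = 0.8938 m → τ = 219.9 N·m clockwise.
Person: 71.6×10 = 716 N at 2.8 m → arm 1.517 m → τ = 1086 N·m clockwise.
Wall normal N acts horizontally at the top; its moment arm is the height L sinθ = 3.3·sin57.2° = 2.774 m, counterclockwise.
For rotational equilibrium, N × 2.774 = 1306, so N = 471 N.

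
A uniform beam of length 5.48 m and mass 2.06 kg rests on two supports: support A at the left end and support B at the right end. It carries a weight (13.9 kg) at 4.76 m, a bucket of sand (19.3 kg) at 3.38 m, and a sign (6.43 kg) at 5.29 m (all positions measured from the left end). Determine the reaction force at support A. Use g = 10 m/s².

R_A ≈ 105 N

Take moments about support B.
Beam weight: 2.06 × 10 = 20.6 N down at 2.74 m → arm 2.74 m, τ = 20.6 × 2.74 = 56.44 N·m counterclockwise.
Weight: 13.9 × 10 = 139 N down at 4.76 m → arm 0.72 m, τ = 139 × 0.72 = 100.1 N·m counterclockwise.
Bucket of sand: 19.3 × 10 = 193 N down at 3.38 m → arm 2.1 m, τ = 193 × 2.1 = 405.3 N·m counterclockwise.
Sign: 6.43 × 10 = 64.3 N down at 5.29 m → arm 0.19 m, τ = 64.3 × 0.19 = 12.22 N·m counterclockwise.
Net load moment about support B = 574.1 N·m counterclockwise.
Reaction R at support A is upward at 0 m, arm 5.48 m → moment R × 5.48 clockwise.
Στ = 0 ⇒ R × 5.48 = 574.1 ⇒ R = 105 N.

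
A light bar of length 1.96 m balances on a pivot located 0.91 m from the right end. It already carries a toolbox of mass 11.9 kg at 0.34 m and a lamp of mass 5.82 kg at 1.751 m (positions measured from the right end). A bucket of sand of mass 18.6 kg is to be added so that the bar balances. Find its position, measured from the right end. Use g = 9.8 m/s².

Take moments about the pivot (at 0.91 m from the right end).
Toolbox: 11.9 × 9.8 = 116.6 N down at 0.34 m → arm 0.57 m, τ = 116.6 × 0.57 = 66.46 N·m clockwise.
Lamp: 5.82 × 9.8 = 57.04 N down at 1.751 m → arm 0.841 m, τ = 57.04 × 0.841 = 47.97 N·m counterclockwise.
Net moment of existing loads = 18.49 N·m clockwise.
The bucket of sand weighs 18.6 × 9.8 = 182.3 N and must supply an equal counterclockwise moment, so its lever arm about the pivot is 18.49 / 182.3 = 0.101 m.
That puts it at 0.91 + 0.101 = 1.01 m from the right end.

x ≈ 1.01 m from the right end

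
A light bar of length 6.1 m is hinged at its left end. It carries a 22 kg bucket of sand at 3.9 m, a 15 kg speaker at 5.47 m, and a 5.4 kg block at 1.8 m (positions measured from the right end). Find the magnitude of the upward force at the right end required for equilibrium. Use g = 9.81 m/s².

F ≈ 130 N

Take moments about the left end.
Bucket of sand: 22 × 9.81 = 215.8 N down at 3.9 m → arm 2.2 m, τ = 215.8 × 2.2 = 474.8 N·m clockwise.
Speaker: 15 × 9.81 = 147.2 N down at 5.47 m → arm 0.63 m, τ = 147.2 × 0.63 = 92.74 N·m clockwise.
Block: 5.4 × 9.81 = 52.97 N down at 1.8 m → arm 4.3 m, τ = 52.97 × 4.3 = 227.8 N·m clockwise.
Net moment of the loads = 795.3 N·m clockwise.
The upward force F acts at the right end, arm 6.1 m, giving F × 6.1 counterclockwise.
For rotational equilibrium, F × 6.1 = 795.3, so F = 795.3 / 6.1 = 130 N.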